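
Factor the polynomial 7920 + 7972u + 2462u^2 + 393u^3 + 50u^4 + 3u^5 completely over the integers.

By the rational root theorem, u = -4 is a root, so (u + 4) divides it; the quotient is 3u^4 + 38u^3 + 241u^2 + 1498u + 1980.
Continuing, u = -9 is a root, so (u + 9) is a factor; dividing leaves 3u^3 + 11u^2 + 142u + 220.
Continuing, u = -5/3 is a root, giving the factor (3u + 5) and quotient u^2 + 2u + 44.
The quadratic u^2 + 2u + 44 has discriminant -172 < 0 and is irreducible over ℤ.

(3u + 5)(u + 4)(u + 9)(u^2 + 2u + 44)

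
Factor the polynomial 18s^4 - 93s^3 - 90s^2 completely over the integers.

3s^2(6s + 5)(s - 6)

Pull out the common factor 3s^2, then factor the remaining trinomial.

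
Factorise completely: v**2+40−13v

(v−5)(v−8)

Two integers with product 40 and sum −13 are −8 and −5.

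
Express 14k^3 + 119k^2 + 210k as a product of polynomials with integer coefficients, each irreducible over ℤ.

7k(2k + 5)(k + 6)

Pull out the common factor 7k, then factor the remaining trinomial.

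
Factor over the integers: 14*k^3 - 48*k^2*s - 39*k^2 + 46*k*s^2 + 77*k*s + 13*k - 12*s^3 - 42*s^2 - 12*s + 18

(2*k - 2*s + 1)*(7*k - 3*s - 9)*(k - 2*s - 2)

Group: 7*k*(2*k^2 - 6*k*s - 3*k + 4*s^2 + 2*s - 2) + (-3*s - 9)*(2*k^2 - 6*k*s - 3*k + 4*s^2 + 2*s - 2); both groups contain (2*k^2 - 6*k*s - 3*k + 4*s^2 + 2*s - 2), so (7*k - 3*s - 9) is a factor with cofactor 2*k^2 - 6*k*s - 3*k + 4*s^2 + 2*s - 2.
The cofactor groups again: 2*k^2 - 6*k*s - 3*k + 4*s^2 + 2*s - 2 = k*(2*k - 2*s + 1) + (-2*s - 2)*(2*k - 2*s + 1); both groups contain (2*k - 2*s + 1), giving (k - 2*s - 2)*(2*k - 2*s + 1).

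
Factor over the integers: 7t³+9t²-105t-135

(7t+9)(t²-15)

Group as (7t³-105t) + (9t²-135) = 7t(t²-15) + 9(t²-15).
Both groups share the factor (t²-15).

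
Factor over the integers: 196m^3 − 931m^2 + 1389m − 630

(4m − 7)(7m − 15)(7m − 6)

Among the possible rational roots, m = 15/7 is a root, giving the factor (7m − 15) and quotient 28m^2 − 73m + 42.
The remaining quadratic factors as (7m − 6)(4m − 7).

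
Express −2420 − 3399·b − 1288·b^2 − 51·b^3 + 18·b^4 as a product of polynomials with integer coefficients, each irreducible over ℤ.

Among the possible rational roots, b = 11 is a root, giving the factor (b − 11) and quotient 18·b^3 + 147·b^2 + 329·b + 220.
Then b = −11/6 is a root, so (6·b + 11) divides it; the quotient is 3·b^2 + 19·b + 20.
The remaining quadratic factors as (b + 5)(3·b + 4).

(3·b + 4)·(6·b + 11)·(b + 5)·(b − 11)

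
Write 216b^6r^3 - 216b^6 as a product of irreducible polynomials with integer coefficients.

Factor out 216b^6 first: what remains is r^3 - 1.
Recognize a difference of cubes with the parts r and 1.

216b^6(r - 1)(r^2 + r + 1)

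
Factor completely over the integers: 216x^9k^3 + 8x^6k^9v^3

Pull out the common factor 8x^6k^3, leaving 27x^3 + k^6v^3.
Recognize a sum of cubes with the parts k^2v and 3x.

8k^3x^6(3x + k^2v)(9x^2 − 3xk^2v + k^4v^2)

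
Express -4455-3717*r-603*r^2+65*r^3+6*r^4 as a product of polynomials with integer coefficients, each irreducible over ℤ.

Trying the rational-root candidates, r = -11/6 is a root, so (6*r+11) divides it; the quotient is r^3+9*r^2-117*r-405.
Next, r = -15 is a root, so (r+15) divides it; the quotient is r^2-6*r-27.
The remaining quadratic factors as (r-9)(r+3).

(6*r+11)*(r+15)*(r+3)*(r-9)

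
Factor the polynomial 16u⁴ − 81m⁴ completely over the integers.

(2u − 3m)(2u + 3m)(4u² + 9m²)

Write as (4u²)² − (9m²)², then factor 4u² − 9m² once more.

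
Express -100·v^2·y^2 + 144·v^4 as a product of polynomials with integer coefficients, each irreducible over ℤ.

Every term has a factor of 4·v^2. Then 36·v^2 - 25·y^2 = (6·v)² − (5·y)².

4·v^2·(6·v + 5·y)·(6·v - 5·y)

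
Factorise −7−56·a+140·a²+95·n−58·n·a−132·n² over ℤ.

−(12·n−10·a−1)·(11·n+14·a−7)

Group: −12·n·(11·n+14·a−7) + (10·a+1)·(11·n+14·a−7); both groups contain (11·n+14·a−7).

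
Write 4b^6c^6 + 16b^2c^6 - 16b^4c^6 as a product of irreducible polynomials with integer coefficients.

Every term has a factor of 4b^2c^6; factoring it out leaves b^4 - 4b^2 + 4.
Recognize a perfect-square trinomial with the parts b^2 and 2.

4b^2c^6(b^2 - 2)^2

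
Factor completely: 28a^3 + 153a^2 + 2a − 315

(4a + 7)(7a − 9)(a + 5)

Among the possible rational roots, a = −5 is a root, so (a + 5) divides it; the quotient is 28a^2 + 13a − 63.
The remaining quadratic factors as (4a + 7)(7a − 9).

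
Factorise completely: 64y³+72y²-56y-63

Group as (64y³-56y) + (72y²-63) = 8y(8y²-7) + 9(8y²-7).
Both groups share the factor (8y²-7).

(8y+9)(8y²-7)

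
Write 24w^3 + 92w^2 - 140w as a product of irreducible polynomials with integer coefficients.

4w(6w - 7)(w + 5)

Pull out the common factor 4w, then factor the remaining trinomial.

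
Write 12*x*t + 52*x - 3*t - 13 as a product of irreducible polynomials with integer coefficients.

Group as (12*x*t + 52*x) + (-3*t - 13) = 4*x*(3*t + 13) - (3*t + 13).
Both groups share the factor (3*t + 13).

(3*t + 13)*(4*x - 1)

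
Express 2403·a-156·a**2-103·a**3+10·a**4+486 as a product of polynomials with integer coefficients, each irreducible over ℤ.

Among the possible rational roots, a = -1/5 is a root, so (5·a+1) divides it; the quotient is 2·a**3-21·a**2-27·a+486.
Then a = 9 is a root, giving the factor (a-9) and quotient 2·a**2-3·a-54.
The remaining quadratic factors as (a-6)(2·a+9).

(2·a+9)·(5·a+1)·(a-6)·(a-9)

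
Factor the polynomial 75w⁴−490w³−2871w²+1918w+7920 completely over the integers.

(3w+11)(5w+8)(5w−9)(w−10)

Testing divisors of the constant over divisors of the leading coefficient, w = −11/3 is a root, so (3w+11) divides it; the quotient is 25w³−255w²−22w+720.
Next, w = 9/5 is a root, so (5w−9) divides it; the quotient is 5w²−42w−80.
The remaining quadratic factors as (w−10)(5w+8).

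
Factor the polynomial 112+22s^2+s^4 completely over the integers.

(s^2+14)(s^2+8)

Substitute u = s^2 to get a quadratic in u, then factor.
s^2+14 is irreducible over ℤ (always positive, so no real roots).
s^2+8 is irreducible over ℤ (always positive, so no real roots).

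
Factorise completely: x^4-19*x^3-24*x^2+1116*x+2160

(x+2)*(x+6)*(x-12)*(x-15)

Trying the rational-root candidates, x = 15 is a root, so (x-15) is a factor; dividing leaves x^3-4*x^2-84*x-144.
Next, x = -2 is a root, giving the factor (x+2) and quotient x^2-6*x-72.
The remaining quadratic factors as (x-12)(x+6).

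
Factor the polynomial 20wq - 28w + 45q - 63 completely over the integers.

Group as (20wq - 28w) + (45q - 63) = 4w(5q - 7) + 9(5q - 7).
Both groups share the factor (5q - 7).

(4w + 9)(5q - 7)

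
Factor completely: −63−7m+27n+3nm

(3n−7)(m+9)

Group as (3nm+27n) + (−7m−63) = 3n(m+9) − 7(m+9).
Both groups share the factor (m+9).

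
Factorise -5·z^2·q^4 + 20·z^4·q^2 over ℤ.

Every term has a factor of 5·z^2·q^2. Then 4·z^2 - q^2 = (2·z)² − (q)².

5·q^2·z^2·(2·z - q)·(2·z + q)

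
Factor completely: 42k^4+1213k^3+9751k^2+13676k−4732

(6k+13)(7k−2)(k+13)(k+14)

Testing divisors of the constant over divisors of the leading coefficient, k = 2/7 is a root, so (7k−2) is a factor; dividing leaves 6k^3+175k^2+1443k+2366.
Continuing, k = −13/6 is a root, so (6k+13) is a factor; dividing leaves k^2+27k+182.
The remaining quadratic factors as (k+14)(k+13).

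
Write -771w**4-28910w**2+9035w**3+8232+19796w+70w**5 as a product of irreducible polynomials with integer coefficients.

(2w-3)(5w-14)(7w+2)(w**2-7w+98)

Testing divisors of the constant over divisors of the leading coefficient, w = 14/5 is a root, so (5w-14) divides it; the quotient is 14w**4-115w**3+1485w**2-1624w-588.
Continuing, w = -2/7 is a root, so (7w+2) is a factor; dividing leaves 2w**3-17w**2+217w-294.
Continuing, w = 3/2 is a root, so (2w-3) divides it; the quotient is w**2-7w+98.
The quadratic w**2-7w+98 has discriminant -343 < 0 and is irreducible over ℤ.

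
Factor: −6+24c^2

Pull out the common factor 6; 4c^2−1 is a difference of squares.

6(2c+1)(2c−1)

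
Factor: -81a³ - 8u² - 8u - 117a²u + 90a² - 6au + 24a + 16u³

Group: 9a(-9a² - 9au + 12a + 4u² - 4u) + (4u + 2)(-9a² - 9au + 12a + 4u² - 4u); both groups contain (-9a² - 9au + 12a + 4u² - 4u), so (9a + 4u + 2) is a factor with cofactor -9a² - 9au + 12a + 4u² - 4u.
The cofactor groups again: -9a² - 9au + 12a + 4u² - 4u = -3a(3a + 4u - 4) + u(3a + 4u - 4); both groups contain (3a + 4u - 4), giving -(3a - u)(3a + 4u - 4).

-(3a + 4u - 4)(3a - u)(9a + 4u + 2)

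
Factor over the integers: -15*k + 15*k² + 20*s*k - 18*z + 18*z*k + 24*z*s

Group: 4*s*(6*z + 5*k) + (3*k - 3)*(6*z + 5*k); both groups contain (6*z + 5*k).

(4*s + 3*k - 3)*(6*z + 5*k)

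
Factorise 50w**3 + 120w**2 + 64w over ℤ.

Pull out the common factor 2w, then factor the remaining trinomial.

2w(5w + 4)(5w + 8)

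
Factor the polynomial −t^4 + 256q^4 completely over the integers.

(4q + t)(4q − t)(16q^2 + t^2)

Write as (16q^2)² − (t^2)², then factor 16q^2 − t^2 once more.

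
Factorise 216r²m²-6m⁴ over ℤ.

6m²(6r-m)(6r+m)

Factor out 6m², leaving 36r²-m², which is a difference of two squares.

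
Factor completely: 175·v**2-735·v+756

Pull out the common factor 7, then factor the remaining trinomial.

7·(5·v-12)·(5·v-9)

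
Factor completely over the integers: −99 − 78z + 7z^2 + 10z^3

Trying the rational-root candidates, z = 3 is a root, so (z − 3) is a factor; dividing leaves 10z^2 + 37z + 33.
The remaining quadratic factors as (2z + 3)(5z + 11).

(2z + 3)(5z + 11)(z − 3)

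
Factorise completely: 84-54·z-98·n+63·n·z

(7·n-6)·(9·z-14)

Group as (63·n·z-98·n) + (-54·z+84) = 7·n·(9·z-14) - 6·(9·z-14).
Both groups share the factor (9·z-14).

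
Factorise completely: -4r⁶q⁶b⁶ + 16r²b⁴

-4b⁴r²(r²q³b + 2)(r²q³b - 2)

Every term has a factor of 4r²b⁴; factoring it out leaves -r⁴q⁶b² + 4.
Recognize a difference of squares with the parts 2 and r²q³b.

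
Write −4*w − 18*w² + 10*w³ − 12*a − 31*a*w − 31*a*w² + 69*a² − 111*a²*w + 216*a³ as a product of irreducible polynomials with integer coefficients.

(3*a + w)*(8*a − 5*w − 1)*(9*a − 2*w + 4)

Group: 8*a*(27*a² + 3*a*w + 12*a − 2*w² + 4*w) + (−5*w − 1)*(27*a² + 3*a*w + 12*a − 2*w² + 4*w); both groups contain (27*a² + 3*a*w + 12*a − 2*w² + 4*w), so (8*a − 5*w − 1) is a factor with cofactor 27*a² + 3*a*w + 12*a − 2*w² + 4*w.
The cofactor groups again: 27*a² + 3*a*w + 12*a − 2*w² + 4*w = 3*a*(9*a − 2*w + 4) + w*(9*a − 2*w + 4); both groups contain (9*a − 2*w + 4), giving (3*a + w)*(9*a − 2*w + 4).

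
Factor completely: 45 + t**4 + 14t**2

(t**2 + 5)(t**2 + 9)

Substitute u = t**2 to get a quadratic in u, then factor.
t**2 + 5 is irreducible over ℤ (always positive, so no real roots).
t**2 + 9 is irreducible over ℤ (sum of squares).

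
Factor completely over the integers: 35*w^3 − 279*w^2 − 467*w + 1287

Testing divisors of the constant over divisors of the leading coefficient, w = 9 is a root, so (w − 9) divides it; the quotient is 35*w^2 + 36*w − 143.
The remaining quadratic factors as (5*w + 13)(7*w − 11).

(5*w + 13)*(7*w − 11)*(w − 9)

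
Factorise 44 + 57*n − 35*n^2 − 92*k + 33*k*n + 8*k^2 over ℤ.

Group: k*(8*k − 7*n − 4) + (5*n − 11)*(8*k − 7*n − 4); both groups contain (8*k − 7*n − 4).

(8*k − 7*n − 4)*(k + 5*n − 11)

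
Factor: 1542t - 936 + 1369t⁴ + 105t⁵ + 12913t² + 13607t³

Trying the rational-root candidates, t = 1/5 is a root, giving the factor (5t - 1) and quotient 21t⁴ + 278t³ + 2777t² + 3138t + 936.
Next, t = -2/3 is a root, so (3t + 2) divides it; the quotient is 7t³ + 88t² + 867t + 468.
Continuing, t = -4/7 is a root, giving the factor (7t + 4) and quotient t² + 12t + 117.
The quadratic t² + 12t + 117 has discriminant -324 < 0 and is irreducible over ℤ.

(3t + 2)(5t - 1)(7t + 4)(t² + 12t + 117)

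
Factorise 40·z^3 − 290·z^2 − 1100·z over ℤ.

Pull out the common factor 10·z, then factor the remaining trinomial.

10·z·(4·z + 11)·(z − 10)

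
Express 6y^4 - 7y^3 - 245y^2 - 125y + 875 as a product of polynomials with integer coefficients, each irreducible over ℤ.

Testing divisors of the constant over divisors of the leading coefficient, y = -5 is a root, giving the factor (y + 5) and quotient 6y^3 - 37y^2 - 60y + 175.
Continuing, y = 7 is a root, so (y - 7) is a factor; dividing leaves 6y^2 + 5y - 25.
The remaining quadratic factors as (3y - 5)(2y + 5).

(2y + 5)(3y - 5)(y + 5)(y - 7)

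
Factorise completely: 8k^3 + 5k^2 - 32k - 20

(8k + 5)(k + 2)(k - 2)

Group as (8k^3 - 32k) + (5k^2 - 20) = 8k(k^2 - 4) + 5(k^2 - 4).
Both groups share the factor (k^2 - 4).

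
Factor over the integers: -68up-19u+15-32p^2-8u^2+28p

Group: -8u(u+8p+3) + (-4p+5)(u+8p+3); both groups contain (u+8p+3).

-(8u+4p-5)(u+8p+3)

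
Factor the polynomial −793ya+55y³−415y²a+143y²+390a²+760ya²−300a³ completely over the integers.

(5y−10a+13)(y−5a)(11y−6a)

Group: 5y(11y²−61ya+30a²) + (−10a+13)(11y²−61ya+30a²); both groups contain (11y²−61ya+30a²), so (5y−10a+13) is a factor with cofactor 11y²−61ya+30a².
The cofactor groups again: 11y²−61ya+30a² = 11y(y−5a) − 6a(y−5a); both groups contain (y−5a), giving (11y−6a)(y−5a).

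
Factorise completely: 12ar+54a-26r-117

Group as (12ar+54a) + (-26r-117) = 6a(2r+9) - 13(2r+9).
Both groups share the factor (2r+9).

(2r+9)(6a-13)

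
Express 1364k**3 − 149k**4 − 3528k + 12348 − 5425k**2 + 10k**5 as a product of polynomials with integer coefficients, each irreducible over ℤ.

(2k + 3)(5k − 7)(k − 7)(k**2 − 8k + 84)

Trying the rational-root candidates, k = 7 is a root, so (k − 7) divides it; the quotient is 10k**4 − 79k**3 + 811k**2 + 252k − 1764.
Then k = −3/2 is a root, so (2k + 3) is a factor; dividing leaves 5k**3 − 47k**2 + 476k − 588.
Then k = 7/5 is a root, so (5k − 7) is a factor; dividing leaves k**2 − 8k + 84.
The quadratic k**2 − 8k + 84 has discriminant −272 < 0 and is irreducible over ℤ.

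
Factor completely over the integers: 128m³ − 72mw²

Factor out 8m, leaving 16m² − 9w², which is a difference of two squares.

8m(4m + 3w)(4m − 3w)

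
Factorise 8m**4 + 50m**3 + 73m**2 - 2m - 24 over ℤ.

(2m - 1)(4m + 3)(m + 2)(m + 4)

Trying the rational-root candidates, m = 1/2 is a root, so (2m - 1) divides it; the quotient is 4m**3 + 27m**2 + 50m + 24.
Continuing, m = -3/4 is a root, giving the factor (4m + 3) and quotient m**2 + 6m + 8.
The remaining quadratic factors as (m + 2)(m + 4).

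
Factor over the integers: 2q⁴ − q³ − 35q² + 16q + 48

(2q − 3)(q + 1)(q + 4)(q − 4)

Among the possible rational roots, q = −1 is a root, so (q + 1) is a factor; dividing leaves 2q³ − 3q² − 32q + 48.
Continuing, q = 3/2 is a root, so (2q − 3) divides it; the quotient is q² − 16.
The remaining quadratic factors as (q + 4)(q − 4).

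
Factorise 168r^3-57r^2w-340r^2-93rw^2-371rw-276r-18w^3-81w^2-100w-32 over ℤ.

Group: 3r(56r^2+37rw+36r+6w^2+11w+4) + (-3w-8)(56r^2+37rw+36r+6w^2+11w+4); both groups contain (56r^2+37rw+36r+6w^2+11w+4), so (3r-3w-8) is a factor with cofactor 56r^2+37rw+36r+6w^2+11w+4.
The cofactor groups again: 56r^2+37rw+36r+6w^2+11w+4 = 8r(7r+2w+1) + (3w+4)(7r+2w+1); both groups contain (7r+2w+1), giving (8r+3w+4)(7r+2w+1).

(3r-3w-8)(7r+2w+1)(8r+3w+4)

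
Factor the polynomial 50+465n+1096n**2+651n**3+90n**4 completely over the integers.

Trying the rational-root candidates, n = -5/3 is a root, so (3n+5) is a factor; dividing leaves 30n**3+167n**2+87n+10.
Then n = -5 is a root, giving the factor (n+5) and quotient 30n**2+17n+2.
The remaining quadratic factors as (6n+1)(5n+2).

(3n+5)(5n+2)(6n+1)(n+5)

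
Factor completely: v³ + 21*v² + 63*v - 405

(v + 15)*(v + 9)*(v - 3)

By the rational root theorem, v = -9 is a root, so (v + 9) is a factor; dividing leaves v² + 12*v - 45.
The remaining quadratic factors as (v + 15)(v - 3).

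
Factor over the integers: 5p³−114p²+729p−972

Testing divisors of the constant over divisors of the leading coefficient, p = 9 is a root, so (p−9) is a factor; dividing leaves 5p²−69p+108.
The remaining quadratic factors as (p−12)(5p−9).

(5p−9)(p−12)(p−9)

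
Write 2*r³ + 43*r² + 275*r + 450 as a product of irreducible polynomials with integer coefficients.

Testing divisors of the constant over divisors of the leading coefficient, r = -5/2 is a root, so (2*r + 5) divides it; the quotient is r² + 19*r + 90.
The remaining quadratic factors as (r + 10)(r + 9).

(2*r + 5)*(r + 10)*(r + 9)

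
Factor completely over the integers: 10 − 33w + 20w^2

(4w − 5)(5w − 2)

Need a pair with product 20·10 = 200 and sum −33: that's −25 and −8.
Split the middle term: 20w^2 − 25w − 8w + 10 = 5w(4w − 5) − 2(4w − 5).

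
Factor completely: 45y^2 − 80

5(3y + 4)(3y − 4)

Pull out the common factor 5; 9y^2 − 16 is a difference of squares.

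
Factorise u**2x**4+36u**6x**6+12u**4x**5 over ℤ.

u**2x**4(6u**2x+1)**2

Factor out u**2x**4 first: what remains is 36u**4x**2+12u**2x+1.
Recognize a perfect-square trinomial with the parts 1 and 6u**2x.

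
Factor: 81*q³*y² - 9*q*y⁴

Factor out 9*q*y², leaving 9*q² - y², which is a difference of two squares.

9*q*y²*(3*q + y)*(3*q - y)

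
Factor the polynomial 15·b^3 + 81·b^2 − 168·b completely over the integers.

3·b·(5·b − 8)·(b + 7)

Pull out the common factor 3·b, then factor the remaining trinomial.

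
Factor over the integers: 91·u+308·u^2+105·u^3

7·u·(3·u+1)·(5·u+13)

Pull out the common factor 7·u, then factor the remaining trinomial.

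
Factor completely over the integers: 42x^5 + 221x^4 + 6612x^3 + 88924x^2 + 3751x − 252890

Testing divisors of the constant over divisors of the leading coefficient, x = −10 is a root, so (x + 10) is a factor; dividing leaves 42x^4 − 199x^3 + 8602x^2 + 2904x − 25289.
Next, x = −11/6 is a root, so (6x + 11) divides it; the quotient is 7x^3 − 46x^2 + 1518x − 2299.
Then x = 11/7 is a root, giving the factor (7x − 11) and quotient x^2 − 5x + 209.
The quadratic x^2 − 5x + 209 has discriminant −811 < 0 and is irreducible over ℤ.

(6x + 11)(7x − 11)(x + 10)(x^2 − 5x + 209)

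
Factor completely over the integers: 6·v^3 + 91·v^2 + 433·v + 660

(2·v + 15)·(3·v + 11)·(v + 4)

Among the possible rational roots, v = -4 is a root, so (v + 4) divides it; the quotient is 6·v^2 + 67·v + 165.
The remaining quadratic factors as (2·v + 15)(3·v + 11).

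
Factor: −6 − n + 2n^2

(2n + 3)(n − 2)

Need a pair with product 2·(−6) = −12 and sum −1: that's 3 and −4.
Split the middle term: 2n^2 + 3n − 4n − 6 = n(2n + 3) − 2(2n + 3).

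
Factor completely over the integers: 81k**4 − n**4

(3k + n)(3k − n)(9k**2 + n**2)

Difference of squares twice: with A = 3k and B = n, A⁴ − B⁴ = (A² − B²)(A² + B²), and A² − B² factors again.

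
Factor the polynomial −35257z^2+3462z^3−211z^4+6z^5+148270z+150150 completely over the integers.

(6z+5)(z−11)(z−15)(z^2−10z+182)

Trying the rational-root candidates, z = 11 is a root, so (z−11) divides it; the quotient is 6z^4−145z^3+1867z^2−14720z−13650.
Next, z = 15 is a root, so (z−15) is a factor; dividing leaves 6z^3−55z^2+1042z+910.
Continuing, z = −5/6 is a root, so (6z+5) divides it; the quotient is z^2−10z+182.
The quadratic z^2−10z+182 has discriminant −628 < 0 and is irreducible over ℤ.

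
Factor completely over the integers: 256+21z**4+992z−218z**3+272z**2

Trying the rational-root candidates, z = 8 is a root, so (z−8) is a factor; dividing leaves 21z**3−50z**2−128z−32.
Next, z = −4/3 is a root, so (3z+4) divides it; the quotient is 7z**2−26z−8.
The remaining quadratic factors as (z−4)(7z+2).

(3z+4)(7z+2)(z−4)(z−8)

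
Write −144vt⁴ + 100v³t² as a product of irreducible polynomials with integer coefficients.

Factor out 4vt², leaving 25v² − 36t², which is a difference of two squares.

4t²v(5v − 6t)(5v + 6t)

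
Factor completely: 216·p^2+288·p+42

6·(6·p+1)·(6·p+7)

Pull out the common factor 6, then factor the remaining trinomial.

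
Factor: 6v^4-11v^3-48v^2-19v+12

By the rational root theorem, v = -1 is a root, so (v+1) is a factor; dividing leaves 6v^3-17v^2-31v+12.
Continuing, v = 1/3 is a root, so (3v-1) divides it; the quotient is 2v^2-5v-12.
The remaining quadratic factors as (v-4)(2v+3).

(2v+3)(3v-1)(v+1)(v-4)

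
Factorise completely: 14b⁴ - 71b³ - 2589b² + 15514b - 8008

(2b - 11)(7b - 4)(b + 14)(b - 13)

Trying the rational-root candidates, b = 13 is a root, so (b - 13) is a factor; dividing leaves 14b³ + 111b² - 1146b + 616.
Then b = 4/7 is a root, so (7b - 4) is a factor; dividing leaves 2b² + 17b - 154.
The remaining quadratic factors as (2b - 11)(b + 14).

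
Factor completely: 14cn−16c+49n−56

Group as (14cn−16c) + (49n−56) = 2c(7n−8) + 7(7n−8).
Both groups share the factor (7n−8).

(2c+7)(7n−8)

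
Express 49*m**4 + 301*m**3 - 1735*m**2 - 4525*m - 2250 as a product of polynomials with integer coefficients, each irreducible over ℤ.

(7*m + 10)*(7*m + 5)*(m + 9)*(m - 5)

Among the possible rational roots, m = -10/7 is a root, so (7*m + 10) is a factor; dividing leaves 7*m**3 + 33*m**2 - 295*m - 225.
Then m = 5 is a root, so (m - 5) is a factor; dividing leaves 7*m**2 + 68*m + 45.
The remaining quadratic factors as (7*m + 5)(m + 9).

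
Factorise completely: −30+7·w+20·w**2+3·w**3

(3·w+5)·(w+6)·(w−1)

Testing divisors of the constant over divisors of the leading coefficient, w = 1 is a root, so (w−1) is a factor; dividing leaves 3·w**2+23·w+30.
The remaining quadratic factors as (3·w+5)(w+6).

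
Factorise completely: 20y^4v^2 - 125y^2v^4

5v^2y^2(2y - 5v)(2y + 5v)

Factor out 5y^2v^2, leaving 4y^2 - 25v^2, which is a difference of two squares.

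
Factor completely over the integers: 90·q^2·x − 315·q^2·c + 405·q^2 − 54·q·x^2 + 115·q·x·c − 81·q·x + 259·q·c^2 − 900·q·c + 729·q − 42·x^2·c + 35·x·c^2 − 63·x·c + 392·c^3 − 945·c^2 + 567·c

Group: 2·x·(45·q^2 − 27·q·x − 37·q·c + 81·q − 21·x·c − 56·c^2 + 63·c) + (−7·c + 9)·(45·q^2 − 27·q·x − 37·q·c + 81·q − 21·x·c − 56·c^2 + 63·c); both groups contain (45·q^2 − 27·q·x − 37·q·c + 81·q − 21·x·c − 56·c^2 + 63·c), so (2·x − 7·c + 9) is a factor with cofactor 45·q^2 − 27·q·x − 37·q·c + 81·q − 21·x·c − 56·c^2 + 63·c.
The cofactor groups again: 45·q^2 − 27·q·x − 37·q·c + 81·q − 21·x·c − 56·c^2 + 63·c = 9·q·(5·q − 3·x − 8·c + 9) + 7·c·(5·q − 3·x − 8·c + 9); both groups contain (5·q − 3·x − 8·c + 9), giving (9·q + 7·c)·(5·q − 3·x − 8·c + 9).

(2·x − 7·c + 9)·(5·q − 3·x − 8·c + 9)·(9·q + 7·c)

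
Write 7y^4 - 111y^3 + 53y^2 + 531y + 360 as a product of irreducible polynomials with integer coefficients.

Among the possible rational roots, y = 15 is a root, so (y - 15) divides it; the quotient is 7y^3 - 6y^2 - 37y - 24.
Then y = -1 is a root, so (y + 1) divides it; the quotient is 7y^2 - 13y - 24.
The remaining quadratic factors as (y - 3)(7y + 8).

(7y + 8)(y + 1)(y - 15)(y - 3)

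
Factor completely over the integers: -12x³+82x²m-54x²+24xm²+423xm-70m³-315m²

Group: x(-12x²-2xm-54x+10m²+45m) - 7m(-12x²-2xm-54x+10m²+45m); both groups contain (-12x²-2xm-54x+10m²+45m), so (x-7m) is a factor with cofactor -12x²-2xm-54x+10m²+45m.
The cofactor groups again: -12x²-2xm-54x+10m²+45m = -6x(2x+2m+9) + 5m(2x+2m+9); both groups contain (2x+2m+9), giving -(6x-5m)(2x+2m+9).

-(6x-5m)(x-7m)(2x+2m+9)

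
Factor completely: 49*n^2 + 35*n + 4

(7*n + 1)*(7*n + 4)

Need a pair with product 49·4 = 196 and sum 35: that's 7 and 28.
Split the middle term: 49*n^2 + 7*n + 28*n + 4 = 7*n*(7*n + 1) + 4*(7*n + 1).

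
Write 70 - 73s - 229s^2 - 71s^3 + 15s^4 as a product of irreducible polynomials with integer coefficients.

By the rational root theorem, s = -1 is a root, giving the factor (s + 1) and quotient 15s^3 - 86s^2 - 143s + 70.
Continuing, s = -5/3 is a root, so (3s + 5) divides it; the quotient is 5s^2 - 37s + 14.
The remaining quadratic factors as (s - 7)(5s - 2).

(3s + 5)(5s - 2)(s + 1)(s - 7)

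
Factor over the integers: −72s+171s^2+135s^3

Pull out the common factor 9s, then factor the remaining trinomial.

9s(3s−1)(5s+8)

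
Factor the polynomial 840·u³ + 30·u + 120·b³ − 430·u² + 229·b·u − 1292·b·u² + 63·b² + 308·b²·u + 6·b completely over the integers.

Group: 15·b·(8·b² + 28·b·u + b − 60·u² + 5·u) + (−14·u + 6)·(8·b² + 28·b·u + b − 60·u² + 5·u); both groups contain (8·b² + 28·b·u + b − 60·u² + 5·u), so (15·b − 14·u + 6) is a factor with cofactor 8·b² + 28·b·u + b − 60·u² + 5·u.
The cofactor groups again: 8·b² + 28·b·u + b − 60·u² + 5·u = 8·b·(b + 5·u) + (−12·u + 1)·(b + 5·u); both groups contain (b + 5·u), giving (8·b − 12·u + 1)·(b + 5·u).

(15·b − 14·u + 6)·(8·b − 12·u + 1)·(b + 5·u)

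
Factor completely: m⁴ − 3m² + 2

(m + 1)(m − 1)(m² − 2)

Substitute u = m² to get a quadratic in u, then factor.
m² − 1 is a difference of squares.
m² − 2 is irreducible over ℤ (2 is not a perfect square).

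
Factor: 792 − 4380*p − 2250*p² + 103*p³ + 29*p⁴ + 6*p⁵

(6*p − 1)*(p + 2)*(p − 6)*(p² + 9*p + 66)

By the rational root theorem, p = 6 is a root, giving the factor (p − 6) and quotient 6*p⁴ + 65*p³ + 493*p² + 708*p − 132.
Continuing, p = −2 is a root, so (p + 2) divides it; the quotient is 6*p³ + 53*p² + 387*p − 66.
Continuing, p = 1/6 is a root, so (6*p − 1) divides it; the quotient is p² + 9*p + 66.
The quadratic p² + 9*p + 66 has discriminant −183 < 0 and is irreducible over ℤ.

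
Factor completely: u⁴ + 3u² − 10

(u² + 5)(u² − 2)

Substitute w = u² to get a quadratic in w, then factor.
u² + 5 is irreducible over ℤ (always positive, so no real roots).
u² − 2 is irreducible over ℤ (2 is not a perfect square).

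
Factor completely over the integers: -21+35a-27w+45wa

(5a-3)(9w+7)

Group as (45wa-27w) + (35a-21) = 9w(5a-3) + 7(5a-3).
Both groups share the factor (5a-3).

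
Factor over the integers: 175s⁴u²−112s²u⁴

Every term has a factor of 7s²u². Then 25s²−16u² = (5s)² − (4u)².

7s²u²(5s+4u)(5s−4u)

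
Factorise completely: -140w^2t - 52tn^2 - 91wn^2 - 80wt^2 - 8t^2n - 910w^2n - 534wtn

Group: 7w(-20wt - 130wn - 2tn - 13n^2) + 4t(-20wt - 130wn - 2tn - 13n^2); both groups contain (-20wt - 130wn - 2tn - 13n^2), so (7w + 4t) is a factor with cofactor -20wt - 130wn - 2tn - 13n^2.
The cofactor groups again: -20wt - 130wn - 2tn - 13n^2 = -10w(2t + 13n) - n(2t + 13n); both groups contain (2t + 13n), giving -(10w + n)(2t + 13n).

-(2t + 13n)(7w + 4t)(10w + n)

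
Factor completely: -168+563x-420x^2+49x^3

(7x-3)(7x-8)(x-7)

By the rational root theorem, x = 8/7 is a root, so (7x-8) is a factor; dividing leaves 7x^2-52x+21.
The remaining quadratic factors as (7x-3)(x-7).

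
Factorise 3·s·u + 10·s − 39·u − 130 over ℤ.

Group as (3·s·u + 10·s) + (−39·u − 130) = s·(3·u + 10) − 13·(3·u + 10).
Both groups share the factor (3·u + 10).

(3·u + 10)·(s − 13)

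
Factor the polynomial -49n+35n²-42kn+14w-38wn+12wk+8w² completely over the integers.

Group: 4w(2w-7n) + (6k-5n+7)(2w-7n); both groups contain (2w-7n).

(2w-7n)(4w+6k-5n+7)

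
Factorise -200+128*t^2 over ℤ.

Factor out 8, leaving 16*t^2-25, which is a difference of two squares.

8*(4*t+5)*(4*t-5)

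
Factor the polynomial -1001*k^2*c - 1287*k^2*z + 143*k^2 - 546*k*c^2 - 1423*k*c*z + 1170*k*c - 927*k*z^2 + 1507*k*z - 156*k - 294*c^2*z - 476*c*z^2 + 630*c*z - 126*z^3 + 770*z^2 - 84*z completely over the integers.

-(13*k + 7*z)*(11*k + 6*c + 2*z - 12)*(7*c + 9*z - 1)

Group: 11*k*(-91*k*c - 117*k*z + 13*k - 49*c*z - 63*z^2 + 7*z) + (6*c + 2*z - 12)*(-91*k*c - 117*k*z + 13*k - 49*c*z - 63*z^2 + 7*z); both groups contain (-91*k*c - 117*k*z + 13*k - 49*c*z - 63*z^2 + 7*z), so (11*k + 6*c + 2*z - 12) is a factor with cofactor -91*k*c - 117*k*z + 13*k - 49*c*z - 63*z^2 + 7*z.
The cofactor groups again: -91*k*c - 117*k*z + 13*k - 49*c*z - 63*z^2 + 7*z = -7*c*(13*k + 7*z) + (-9*z + 1)*(13*k + 7*z); both groups contain (13*k + 7*z), giving -(7*c + 9*z - 1)*(13*k + 7*z).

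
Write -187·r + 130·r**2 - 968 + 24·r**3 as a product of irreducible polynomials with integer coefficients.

Testing divisors of the constant over divisors of the leading coefficient, r = -8/3 is a root, so (3·r + 8) divides it; the quotient is 8·r**2 + 22·r - 121.
The remaining quadratic factors as (4·r - 11)(2·r + 11).

(2·r + 11)·(3·r + 8)·(4·r - 11)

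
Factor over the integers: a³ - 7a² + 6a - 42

Group as (a³ + 6a) + (-7a² - 42) = a(a² + 6) - 7(a² + 6).
Both groups share the factor (a² + 6).

(a - 7)(a² + 6)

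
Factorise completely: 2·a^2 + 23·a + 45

Need a pair with product 2·45 = 90 and sum 23: that's 18 and 5.
Split the middle term: 2·a^2 + 18·a + 5·a + 45 = 2·a·(a + 9) + 5·(a + 9).

(2·a + 5)·(a + 9)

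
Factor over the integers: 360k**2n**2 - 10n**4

10n**2(6k + n)(6k - n)

Every term has a factor of 10n**2. Then 36k**2 - n**2 = (6k)² − (n)².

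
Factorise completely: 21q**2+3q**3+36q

3q(q+3)(q+4)

Pull out the common factor 3q, then factor the remaining trinomial.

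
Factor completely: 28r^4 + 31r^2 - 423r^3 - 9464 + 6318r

Testing divisors of the constant over divisors of the leading coefficient, r = 13/4 is a root, so (4r - 13) divides it; the quotient is 7r^3 - 83r^2 - 262r + 728.
Continuing, r = 13/7 is a root, giving the factor (7r - 13) and quotient r^2 - 10r - 56.
The remaining quadratic factors as (r - 14)(r + 4).

(4r - 13)(7r - 13)(r + 4)(r - 14)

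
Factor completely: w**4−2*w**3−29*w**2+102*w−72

By the rational root theorem, w = 4 is a root, so (w−4) divides it; the quotient is w**3+2*w**2−21*w+18.
Next, w = 1 is a root, giving the factor (w−1) and quotient w**2+3*w−18.
The remaining quadratic factors as (w+6)(w−3).

(w+6)*(w−1)*(w−3)*(w−4)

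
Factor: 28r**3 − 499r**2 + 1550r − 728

Testing divisors of the constant over divisors of the leading coefficient, r = 13/4 is a root, so (4r − 13) divides it; the quotient is 7r**2 − 102r + 56.
The remaining quadratic factors as (r − 14)(7r − 4).

(4r − 13)(7r − 4)(r − 14)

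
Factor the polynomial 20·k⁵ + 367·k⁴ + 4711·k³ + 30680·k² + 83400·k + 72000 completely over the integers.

Testing divisors of the constant over divisors of the leading coefficient, k = -8/5 is a root, giving the factor (5·k + 8) and quotient 4·k⁴ + 67·k³ + 835·k² + 4800·k + 9000.
Next, k = -15/4 is a root, so (4·k + 15) is a factor; dividing leaves k³ + 13·k² + 160·k + 600.
Continuing, k = -5 is a root, so (k + 5) is a factor; dividing leaves k² + 8·k + 120.
The quadratic k² + 8·k + 120 has discriminant -416 < 0 and is irreducible over ℤ.

(4·k + 15)·(5·k + 8)·(k + 5)·(k² + 8·k + 120)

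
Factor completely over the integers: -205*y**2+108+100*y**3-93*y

Testing divisors of the constant over divisors of the leading coefficient, y = -4/5 is a root, giving the factor (5*y+4) and quotient 20*y**2-57*y+27.
The remaining quadratic factors as (4*y-9)(5*y-3).

(4*y-9)*(5*y+4)*(5*y-3)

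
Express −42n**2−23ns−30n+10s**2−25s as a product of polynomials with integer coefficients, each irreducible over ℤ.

−(6n+5s)(7n−2s+5)

Group: −7n(6n+5s) + (2s−5)(6n+5s); both groups contain (6n+5s).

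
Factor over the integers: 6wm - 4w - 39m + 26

(2w - 13)(3m - 2)

Group as (6wm - 4w) + (-39m + 26) = 2w(3m - 2) - 13(3m - 2).
Both groups share the factor (3m - 2).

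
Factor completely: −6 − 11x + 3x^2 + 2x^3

Among the possible rational roots, x = 2 is a root, giving the factor (x − 2) and quotient 2x^2 + 7x + 3.
The remaining quadratic factors as (2x + 1)(x + 3).

(2x + 1)(x + 3)(x − 2)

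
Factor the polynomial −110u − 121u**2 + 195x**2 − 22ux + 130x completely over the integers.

Group: −11u(11u + 15x + 10) + 13x(11u + 15x + 10); both groups contain (11u + 15x + 10).

−(11u + 15x + 10)(11u − 13x)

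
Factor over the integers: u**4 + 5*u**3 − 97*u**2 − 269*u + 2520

(u + 8)*(u + 9)*(u − 5)*(u − 7)

Trying the rational-root candidates, u = −9 is a root, so (u + 9) divides it; the quotient is u**3 − 4*u**2 − 61*u + 280.
Then u = 7 is a root, so (u − 7) divides it; the quotient is u**2 + 3*u − 40.
The remaining quadratic factors as (u + 8)(u − 5).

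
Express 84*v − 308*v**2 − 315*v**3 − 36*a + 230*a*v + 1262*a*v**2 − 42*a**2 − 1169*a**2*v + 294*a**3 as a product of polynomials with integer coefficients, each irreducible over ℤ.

Group: 7*a*(42*a**2 − 113*a*v − 18*a + 35*v**2 + 42*v) + (−9*v + 2)*(42*a**2 − 113*a*v − 18*a + 35*v**2 + 42*v); both groups contain (42*a**2 − 113*a*v − 18*a + 35*v**2 + 42*v), so (7*a − 9*v + 2) is a factor with cofactor 42*a**2 − 113*a*v − 18*a + 35*v**2 + 42*v.
The cofactor groups again: 42*a**2 − 113*a*v − 18*a + 35*v**2 + 42*v = 14*a*(3*a − 7*v) + (−5*v − 6)*(3*a − 7*v); both groups contain (3*a − 7*v), giving (14*a − 5*v − 6)*(3*a − 7*v).

(14*a − 5*v − 6)*(3*a − 7*v)*(7*a − 9*v + 2)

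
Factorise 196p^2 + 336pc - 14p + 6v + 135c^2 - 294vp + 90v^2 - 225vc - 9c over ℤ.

Group: 15v(6v - 14p - 9c) + (-14p - 15c + 1)(6v - 14p - 9c); both groups contain (6v - 14p - 9c).

(15v - 14p - 15c + 1)(6v - 14p - 9c)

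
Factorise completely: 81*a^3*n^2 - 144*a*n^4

Pull out the common factor 9*a*n^2; 9*a^2 - 16*n^2 is a difference of squares.

9*a*n^2*(3*a + 4*n)*(3*a - 4*n)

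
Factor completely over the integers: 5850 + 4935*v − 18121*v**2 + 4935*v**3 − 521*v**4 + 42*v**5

(6*v − 5)*(7*v + 3)*(v − 5)*(v**2 − 7*v + 78)

Trying the rational-root candidates, v = −3/7 is a root, giving the factor (7*v + 3) and quotient 6*v**4 − 77*v**3 + 738*v**2 − 2905*v + 1950.
Next, v = 5 is a root, giving the factor (v − 5) and quotient 6*v**3 − 47*v**2 + 503*v − 390.
Continuing, v = 5/6 is a root, so (6*v − 5) divides it; the quotient is v**2 − 7*v + 78.
The quadratic v**2 − 7*v + 78 has discriminant −263 < 0 and is irreducible over ℤ.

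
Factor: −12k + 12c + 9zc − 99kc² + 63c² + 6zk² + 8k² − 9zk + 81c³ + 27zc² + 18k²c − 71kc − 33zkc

(2k − 9c − 3)(k − c)(3z + 9c + 4)

Group: 2k(3zk − 3zc + 9kc + 4k − 9c² − 4c) + (−9c − 3)(3zk − 3zc + 9kc + 4k − 9c² − 4c); both groups contain (3zk − 3zc + 9kc + 4k − 9c² − 4c), so (2k − 9c − 3) is a factor with cofactor 3zk − 3zc + 9kc + 4k − 9c² − 4c.
The cofactor groups again: 3zk − 3zc + 9kc + 4k − 9c² − 4c = 3z(k − c) + (9c + 4)(k − c); both groups contain (k − c), giving (3z + 9c + 4)(k − c).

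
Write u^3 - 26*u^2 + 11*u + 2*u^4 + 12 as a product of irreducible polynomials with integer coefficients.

(2*u + 1)*(u + 4)*(u - 1)*(u - 3)

Testing divisors of the constant over divisors of the leading coefficient, u = 1 is a root, so (u - 1) divides it; the quotient is 2*u^3 + 3*u^2 - 23*u - 12.
Then u = 3 is a root, giving the factor (u - 3) and quotient 2*u^2 + 9*u + 4.
The remaining quadratic factors as (u + 4)(2*u + 1).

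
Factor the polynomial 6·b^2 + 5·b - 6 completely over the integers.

(2·b + 3)·(3·b - 2)

Need a pair with product 6·(-6) = -36 and sum 5: that's 9 and -4.
Split the middle term: 6·b^2 + 9·b - 4·b - 6 = 3·b·(2·b + 3) - 2·(2·b + 3).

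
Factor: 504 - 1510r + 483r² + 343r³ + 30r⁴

Among the possible rational roots, r = 7/6 is a root, so (6r - 7) is a factor; dividing leaves 5r³ + 63r² + 154r - 72.
Then r = 2/5 is a root, giving the factor (5r - 2) and quotient r² + 13r + 36.
The remaining quadratic factors as (r + 4)(r + 9).

(5r - 2)(6r - 7)(r + 4)(r + 9)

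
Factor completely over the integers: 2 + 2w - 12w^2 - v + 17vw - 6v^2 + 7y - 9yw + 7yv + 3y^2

Group: y(3y - 2v + 3w + 1) + (3v - 4w + 2)(3y - 2v + 3w + 1); both groups contain (3y - 2v + 3w + 1).

(3y - 2v + 3w + 1)(y + 3v - 4w + 2)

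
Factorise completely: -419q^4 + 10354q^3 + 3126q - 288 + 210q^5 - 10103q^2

Trying the rational-root candidates, q = 2/5 is a root, so (5q - 2) is a factor; dividing leaves 42q^4 - 67q^3 + 2044q^2 - 1203q + 144.
Continuing, q = 1/6 is a root, so (6q - 1) divides it; the quotient is 7q^3 - 10q^2 + 339q - 144.
Continuing, q = 3/7 is a root, so (7q - 3) is a factor; dividing leaves q^2 - q + 48.
The quadratic q^2 - q + 48 has discriminant -191 < 0 and is irreducible over ℤ.

(5q - 2)(6q - 1)(7q - 3)(q^2 - q + 48)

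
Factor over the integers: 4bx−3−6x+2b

Group as (4bx+2b) + (−6x−3) = 2b(2x+1) − 3(2x+1).
Both groups share the factor (2x+1).

(2b−3)(2x+1)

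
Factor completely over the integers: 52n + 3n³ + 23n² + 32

Trying the rational-root candidates, n = -1 is a root, giving the factor (n + 1) and quotient 3n² + 20n + 32.
The remaining quadratic factors as (n + 4)(3n + 8).

(3n + 8)(n + 1)(n + 4)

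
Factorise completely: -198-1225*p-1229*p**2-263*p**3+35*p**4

(5*p+1)*(7*p+9)*(p+2)*(p-11)

By the rational root theorem, p = -1/5 is a root, so (5*p+1) is a factor; dividing leaves 7*p**3-54*p**2-235*p-198.
Continuing, p = -2 is a root, so (p+2) is a factor; dividing leaves 7*p**2-68*p-99.
The remaining quadratic factors as (p-11)(7*p+9).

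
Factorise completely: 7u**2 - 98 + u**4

Substitute w = u**2 to get a quadratic in w, then factor.
u**2 + 14 is irreducible over ℤ (always positive, so no real roots).
u**2 - 7 is irreducible over ℤ (7 is not a perfect square).

(u**2 + 14)(u**2 - 7)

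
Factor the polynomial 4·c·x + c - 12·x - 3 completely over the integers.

(4·x + 1)·(c - 3)

Group as (4·c·x + c) + (-12·x - 3) = c·(4·x + 1) - 3·(4·x + 1).
Both groups share the factor (4·x + 1).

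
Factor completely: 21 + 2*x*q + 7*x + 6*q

(2*q + 7)*(x + 3)

Group as (2*x*q + 7*x) + (6*q + 21) = x*(2*q + 7) + 3*(2*q + 7).
Both groups share the factor (2*q + 7).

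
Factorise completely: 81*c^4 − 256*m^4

(3*c)⁴ − (4*m)⁴ = ((3*c)² − (4*m)²)((3*c)² + (4*m)²); the first factor splits again, the second (9*c^2 + 16*m^2) is irreducible.

(3*c + 4*m)*(3*c − 4*m)*(9*c^2 + 16*m^2)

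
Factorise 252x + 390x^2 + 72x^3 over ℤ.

Pull out the common factor 6x, then factor the remaining trinomial.

6x(3x + 14)(4x + 3)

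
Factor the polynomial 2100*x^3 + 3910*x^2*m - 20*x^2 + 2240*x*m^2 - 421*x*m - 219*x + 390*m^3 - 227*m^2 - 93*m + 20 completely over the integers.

(14*x + 13*m + 5)*(15*x + 5*m - 4)*(10*x + 6*m - 1)

Group: 15*x*(140*x^2 + 214*x*m + 36*x + 78*m^2 + 17*m - 5) + (5*m - 4)*(140*x^2 + 214*x*m + 36*x + 78*m^2 + 17*m - 5); both groups contain (140*x^2 + 214*x*m + 36*x + 78*m^2 + 17*m - 5), so (15*x + 5*m - 4) is a factor with cofactor 140*x^2 + 214*x*m + 36*x + 78*m^2 + 17*m - 5.
The cofactor groups again: 140*x^2 + 214*x*m + 36*x + 78*m^2 + 17*m - 5 = 14*x*(10*x + 6*m - 1) + (13*m + 5)*(10*x + 6*m - 1); both groups contain (10*x + 6*m - 1), giving (14*x + 13*m + 5)*(10*x + 6*m - 1).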